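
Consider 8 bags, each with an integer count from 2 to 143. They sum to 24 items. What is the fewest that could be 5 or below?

6

Each value above 5 is at least 6, contributing at least 6 − 2 = 4 above the floor 2.
The sum exceeds the floor total 16 by 8, so at most ⌊8/4⌋ = 2 exceed 5, and at least 6 are ≤ 5.
Exactly 6 works: 6 values at 2 and 2 at 6 total 24.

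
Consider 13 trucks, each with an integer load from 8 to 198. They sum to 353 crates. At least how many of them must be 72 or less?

10

Each value above 72 is at least 73, contributing at least 73 − 8 = 65 above the floor 8.
The sum exceeds the floor total 104 by 249, so at most ⌊249/65⌋ = 3 exceed 72, and at least 10 are ≤ 72.
Exactly 10 works: 10 values at 8 and 3 at 73 total 299; raise one of the low values by 54 (still ≤ 72) to hit 353.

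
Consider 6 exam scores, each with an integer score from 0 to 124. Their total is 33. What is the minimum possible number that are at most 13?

If only k of them are at most 13, the other 6 − k are at least 14, so the total is at least (6 − k)·14 + k·0.
This is ≤ 33, so (6 − k)·14 + 0k ≤ 33, which gives k ≥ 4.
Exactly 4 works: 4 values at 0 and 2 at 14 total 28; raise one of the low values by 5 (still ≤ 13) to hit 33.

4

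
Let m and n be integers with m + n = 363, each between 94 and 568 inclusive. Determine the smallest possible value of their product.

25286

mn = m(363 − m) is concave in m, so over [94, 269] it is minimized at an endpoint.
The extreme feasible split is m = 94, n = 269, giving mn = 25286.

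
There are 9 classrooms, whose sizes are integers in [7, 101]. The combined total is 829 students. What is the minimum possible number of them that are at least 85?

If only k of them are at least 85, the other 9 − k are at most 84, so the total is at most k·101 + (9 − k)·84.
This must reach 829, so k·101 + (9 − k)·84 ≥ 829, giving k ≥ 5.
Exactly 5 works: 5 values at 101 and 4 at 84 total 841; lower one of the high values by 12 (still ≥ 85) to hit 829.

5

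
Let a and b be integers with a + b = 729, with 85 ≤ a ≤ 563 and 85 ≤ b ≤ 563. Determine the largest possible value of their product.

132860

ab = a(729 − a) is maximized when a is as near 729/2 as the bounds allow.
Taking a = 364 and b = 365 (both in [85, 563]) gives ab = 132860.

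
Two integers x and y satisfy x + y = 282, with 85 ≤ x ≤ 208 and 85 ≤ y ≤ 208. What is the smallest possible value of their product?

xy = x(282 − x) is concave in x, so over [85, 197] it is minimized at an endpoint.
At the endpoint x = 85, y = 282 − 85 = 197, so xy = 85 × 197 = 16745.

16745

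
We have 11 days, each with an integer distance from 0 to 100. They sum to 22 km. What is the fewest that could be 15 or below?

Each value above 15 is at least 16, contributing at least 16 − 0 = 16 above the floor 0.
The sum exceeds the floor total 0 by 22, so at most ⌊22/16⌋ = 1 exceed 15, and at least 10 are ≤ 15.
Exactly 10 works: 10 values at 0 and 1 at 16 total 16; raise one of the low values by 6 (still ≤ 15) to hit 22.

10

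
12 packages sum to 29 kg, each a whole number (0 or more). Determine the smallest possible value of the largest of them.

The average is 29/12 > 2, so not all 12 can be 2 or less; the largest is ≥ 3.
Achievable: 5 of them at 3 and 7 at 2 total 29.

3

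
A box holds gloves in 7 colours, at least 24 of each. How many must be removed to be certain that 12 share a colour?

In the worst case you draw 11 of each of the 7 colours: 7 × 11 = 77.
One more forces 12 of some colour, so 77 + 1 = 78.

78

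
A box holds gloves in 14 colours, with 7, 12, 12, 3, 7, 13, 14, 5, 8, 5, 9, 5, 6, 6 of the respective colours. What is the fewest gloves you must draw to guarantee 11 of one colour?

In the worst case you take as many as possible of each colour without reaching 11: 7 + 10 + 10 + 3 + 7 + 10 + 10 + 5 + 8 + 5 + 9 + 5 + 6 + 6 = 101.
The next one must give 11 of some colour, so 101 + 1 = 102.

102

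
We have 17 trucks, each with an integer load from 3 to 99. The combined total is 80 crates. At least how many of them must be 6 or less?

10

Each value above 6 is at least 7, contributing at least 7 − 3 = 4 above the floor 3.
The sum exceeds the floor total 51 by 29, so at most ⌊29/4⌋ = 7 exceed 6, and at least 10 are ≤ 6.
Exactly 10 works: 10 values at 3 and 7 at 7 total 79; raise one of the low values by 1 (still ≤ 6) to hit 80.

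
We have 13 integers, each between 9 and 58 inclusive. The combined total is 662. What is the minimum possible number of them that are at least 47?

6

Suppose at most 13 − j of them reach 47; then j values are ≤ 46 and the rest ≤ 58.
The total is then ≤ 46·j + 58·(13 − j) = 754 − 12j. For this to be ≥ 662 we need j ≤ 7, so at least 13 − 7 = 6 must reach 47.
Exactly 6 works: 6 values at 58 and 7 at 46 total 670; lower one of the high values by 8 (still ≥ 47) to hit 662.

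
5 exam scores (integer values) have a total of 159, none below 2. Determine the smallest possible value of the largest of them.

The 5 values sum to 159, so their maximum is at least ⌈159/5⌉ = 32.
Achievable: 4 of them at 32 and 1 at 31 total 159.

32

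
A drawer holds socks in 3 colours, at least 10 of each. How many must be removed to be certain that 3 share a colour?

7

You could draw 2 of every colour without reaching 3 of any — 6 in all.
One more forces 3 of some colour, so 6 + 1 = 7.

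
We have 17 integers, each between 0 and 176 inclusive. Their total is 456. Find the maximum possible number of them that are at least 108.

With k values at 108 or above and the rest at least 0, the sum is at least 0 + 108k.
Since the sum is 456, we need 108k ≤ 456, i.e. k ≤ 4.
k = 4 is achieved by 4 values at 108 and 13 at 0, total 432; add 24 to one value (staying below 108) to reach 456.

4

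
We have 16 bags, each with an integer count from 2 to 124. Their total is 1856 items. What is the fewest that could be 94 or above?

Suppose at most 16 − j of them reach 94; then j values are ≤ 93 and the rest ≤ 124.
The total is then ≤ 93·j + 124·(16 − j) = 1984 − 31j. For this to be ≥ 1856 we need j ≤ 4, so at least 16 − 4 = 12 must reach 94.
Exactly 12 works: 12 values at 124 and 4 at 93 total 1860; lower one of the high values by 4 (still ≥ 94) to hit 1856.

12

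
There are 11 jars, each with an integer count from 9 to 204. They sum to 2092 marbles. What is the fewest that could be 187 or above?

3

If only k of them are at least 187, the other 11 − k are at most 186, so the total is at most k·204 + (11 − k)·186.
This must reach 2092, so k·204 + (11 − k)·186 ≥ 2092, giving k ≥ 3.
Exactly 3 works: 3 values at 204 and 8 at 186 total 2100; lower one of the high values by 8 (still ≥ 187) to hit 2092.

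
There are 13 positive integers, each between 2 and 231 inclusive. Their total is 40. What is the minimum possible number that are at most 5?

Let j be the number exceeding 5. Then the total is ≥ 6·j + 2·(13 − j) = 26 + 4j.
So 4j ≤ 14 and j ≤ 3; hence at least 13 − 3 = 10 are ≤ 5.
Exactly 10 works: 10 values at 2 and 3 at 6 total 38; raise one of the low values by 2 (still ≤ 5) to hit 40.

10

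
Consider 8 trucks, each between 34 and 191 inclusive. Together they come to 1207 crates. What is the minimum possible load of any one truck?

To make one truck as small as possible, make the other 7 as large as possible.
The other 7 can take up 7 × 191 = 1337 ≥ 1207 − 34, so one truck can sit at its floor of 34.
Achievable: one at 34 and the other 7 totalling 1173, which fits since 7 × 34 ≤ 1173 ≤ 7 × 191.

34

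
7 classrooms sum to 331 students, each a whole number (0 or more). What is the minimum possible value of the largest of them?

48

The average is 331/7 > 47, so not all 7 can be 47 or less; the largest is ≥ 48.
Taking 5 copies of 47 and 2 copies of 48 gives exactly 331, so 48 is attained.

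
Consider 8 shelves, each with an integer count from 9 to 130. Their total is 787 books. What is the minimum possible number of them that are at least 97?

If only k of them are at least 97, the other 8 − k are at most 96, so the total is at most k·130 + (8 − k)·96.
This must reach 787, so k·130 + (8 − k)·96 ≥ 787, giving k ≥ 1.
Exactly 1 works: 1 value at 130 and 7 at 96 total 802; lower one of the high values by 15 (still ≥ 97) to hit 787.

1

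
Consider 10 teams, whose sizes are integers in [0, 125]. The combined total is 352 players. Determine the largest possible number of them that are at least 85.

If k of the values are ≥ 85, the total is ≥ 85k + 0(10 − k).
Setting 85k + 0(10 − k) ≤ 352 gives 85k ≤ 352, so k ≤ 4.
k = 4 is achieved by 4 values at 85 and 6 at 0, total 340; add 12 to one value (staying below 85) to reach 352.

4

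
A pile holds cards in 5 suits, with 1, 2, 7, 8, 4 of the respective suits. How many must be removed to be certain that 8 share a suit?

In the worst case you take as many as possible of each suit without reaching 8: 1 + 2 + 7 + 7 + 4 = 21.
The next one must give 8 of some suit, so 21 + 1 = 22.

22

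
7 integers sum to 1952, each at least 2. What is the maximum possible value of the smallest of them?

278

The 7 values sum to 1952, so their minimum is at most ⌊1952/7⌋ = 278.
Equality holds with 1 value of 278 and 6 values of 279.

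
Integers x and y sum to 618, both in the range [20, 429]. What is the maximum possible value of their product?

95481

For a fixed sum, the product xy is largest when x and y are as close as possible.
Taking x = 309 and y = 309 (both in [20, 429]) gives xy = 95481.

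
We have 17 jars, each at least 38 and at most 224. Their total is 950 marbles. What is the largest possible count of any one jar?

224

Maximizing one value means minimizing the remaining 16.
The other 16 contribute at least 16 × 38 = 608, leaving at most 950 − 608 = 342.
But each jar is capped at 224, so the maximum is 224.
Achievable: one at 224 and the other 16 totalling 726, which fits since 16 × 38 ≤ 726 ≤ 16 × 224.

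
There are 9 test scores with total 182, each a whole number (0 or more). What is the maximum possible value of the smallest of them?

The 9 values sum to 182, so their minimum is at most ⌊182/9⌋ = 20.
Taking 7 copies of 20 and 2 copies of 21 gives exactly 182, so 20 is attained.

20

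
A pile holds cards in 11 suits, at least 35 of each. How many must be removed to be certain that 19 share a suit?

199

In the worst case you draw 18 of each of the 11 suits: 11 × 18 = 198.
One more forces 19 of some suit, so 198 + 1 = 199.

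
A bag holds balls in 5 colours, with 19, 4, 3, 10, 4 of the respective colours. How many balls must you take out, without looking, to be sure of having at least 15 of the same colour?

36

In the worst case you take as many as possible of each colour without reaching 15: 14 + 4 + 3 + 10 + 4 = 35.
The next one must give 15 of some colour, so 35 + 1 = 36.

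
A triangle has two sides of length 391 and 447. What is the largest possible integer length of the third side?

837

The third side must be less than 391 + 447 = 838.
The largest integer below 838 is 837.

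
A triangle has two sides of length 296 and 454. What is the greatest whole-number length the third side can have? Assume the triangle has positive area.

The third side must be less than 296 + 454 = 750.
The largest integer below 750 is 749.

749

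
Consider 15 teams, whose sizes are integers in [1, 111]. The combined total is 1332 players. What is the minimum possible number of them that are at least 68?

8

Each value short of 68 is at most 67, costing at least 111 − 67 = 44 against the maximum total of 1665.
We can afford to lose at most 1665 − 1332 = 333, so at most ⌊333/44⌋ = 7 fall short, and at least 8 are ≥ 68.
Exactly 8 works: 8 values at 111 and 7 at 67 total 1357; lower one of the high values by 25 (still ≥ 68) to hit 1332.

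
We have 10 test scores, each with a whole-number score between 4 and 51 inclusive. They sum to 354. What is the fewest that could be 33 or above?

If only k of them are at least 33, the other 10 − k are at most 32, so the total is at most k·51 + (10 − k)·32.
This must reach 354, so k·51 + (10 − k)·32 ≥ 354, giving k ≥ 2.
Exactly 2 works: 2 values at 51 and 8 at 32 total 358; lower one of the high values by 4 (still ≥ 33) to hit 354.

2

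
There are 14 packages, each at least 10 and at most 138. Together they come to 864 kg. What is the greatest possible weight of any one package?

To make one package as large as possible, make the other 13 as small as possible.
The other 13 contribute at least 13 × 10 = 130, leaving at most 864 − 130 = 734.
But each package is capped at 138, so the maximum is 138.
Achievable: one at 138 and the other 13 totalling 726, which fits since 13 × 10 ≤ 726 ≤ 13 × 138.

138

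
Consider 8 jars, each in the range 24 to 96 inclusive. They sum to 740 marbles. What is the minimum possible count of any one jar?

68

Minimizing one value means maximizing the remaining 7.
The other 7 contribute at most 7 × 96 = 672, leaving at least 740 − 672 = 68.
Since 68 ≥ 24, this is achievable: one at 68 and 7 at 96.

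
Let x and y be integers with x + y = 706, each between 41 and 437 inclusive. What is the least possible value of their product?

117553

Since x + y is fixed, pushing one of them to its bound minimizes the product.
The extreme feasible split is x = 269, y = 437, giving xy = 117553.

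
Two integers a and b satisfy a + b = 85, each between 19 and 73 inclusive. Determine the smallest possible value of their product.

ab = a(85 − a) is concave in a, so over [19, 66] it is minimized at an endpoint.
At the endpoint a = 19, b = 85 − 19 = 66, so ab = 19 × 66 = 1254.

1254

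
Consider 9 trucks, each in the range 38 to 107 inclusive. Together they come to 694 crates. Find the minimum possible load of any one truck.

38

To make one truck as small as possible, make the other 8 as large as possible.
The other 8 can take up 8 × 107 = 856 ≥ 694 − 38, so one truck can sit at its floor of 38.
Achievable: one at 38 and the other 8 totalling 656, which fits since 8 × 38 ≤ 656 ≤ 8 × 107.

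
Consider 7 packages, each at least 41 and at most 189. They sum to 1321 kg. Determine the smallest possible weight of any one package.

187

To make one package as small as possible, make the other 6 as large as possible.
The other 6 contribute at most 6 × 189 = 1134, leaving at least 1321 − 1134 = 187.
Since 187 ≥ 41, this is achievable: one at 187 and 6 at 189.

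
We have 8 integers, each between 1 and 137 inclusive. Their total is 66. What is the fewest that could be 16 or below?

If only k of them are at most 16, the other 8 − k are at least 17, so the total is at least (8 − k)·17 + k·1.
This is ≤ 66, so (8 − k)·17 + 1k ≤ 66, which gives k ≥ 5.
Exactly 5 works: 5 values at 1 and 3 at 17 total 56; raise one of the low values by 10 (still ≤ 16) to hit 66.

5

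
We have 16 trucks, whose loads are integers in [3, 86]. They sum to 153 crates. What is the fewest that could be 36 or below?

13

Let j be the number exceeding 36. Then the total is ≥ 37·j + 3·(16 − j) = 48 + 34j.
So 34j ≤ 105 and j ≤ 3; hence at least 16 − 3 = 13 are ≤ 36.
Exactly 13 works: 13 values at 3 and 3 at 37 total 150; raise one of the low values by 3 (still ≤ 36) to hit 153.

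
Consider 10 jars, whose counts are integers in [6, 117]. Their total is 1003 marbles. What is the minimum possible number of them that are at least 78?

Suppose at most 10 − j of them reach 78; then j values are ≤ 77 and the rest ≤ 117.
The total is then ≤ 77·j + 117·(10 − j) = 1170 − 40j. For this to be ≥ 1003 we need j ≤ 4, so at least 10 − 4 = 6 must reach 78.
Exactly 6 works: 6 values at 117 and 4 at 77 total 1010; lower one of the high values by 7 (still ≥ 78) to hit 1003.

6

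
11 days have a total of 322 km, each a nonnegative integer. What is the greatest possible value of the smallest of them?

If every one of the 11 were at least 30, the total would be at least 11 × 30 = 330 > 322.
Equality holds with 8 values of 29 and 3 values of 30.

29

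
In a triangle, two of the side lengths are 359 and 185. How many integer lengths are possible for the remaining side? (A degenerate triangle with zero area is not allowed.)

369

The triangle inequality gives |359 − 185| < c < 359 + 185, i.e. 174 < c < 544.
So c can be any integer from 175 to 543: 369 values.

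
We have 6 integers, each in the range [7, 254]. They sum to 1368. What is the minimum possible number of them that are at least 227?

Suppose at most 6 − j of them reach 227; then j values are ≤ 226 and the rest ≤ 254.
The total is then ≤ 226·j + 254·(6 − j) = 1524 − 28j. For this to be ≥ 1368 we need j ≤ 5, so at least 6 − 5 = 1 must reach 227.
Exactly 1 works: 1 value at 254 and 5 at 226 total 1384; lower one of the high values by 16 (still ≥ 227) to hit 1368.

1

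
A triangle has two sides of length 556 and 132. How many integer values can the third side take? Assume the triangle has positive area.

263

The triangle inequality gives |556 − 132| < c < 556 + 132, i.e. 424 < c < 688.
So c can be any integer from 425 to 687: 263 values.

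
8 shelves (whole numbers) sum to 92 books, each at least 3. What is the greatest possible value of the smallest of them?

If every one of the 8 were at least 12, the total would be at least 8 × 12 = 96 > 92.
Taking 4 copies of 11 and 4 copies of 12 gives exactly 92, so 11 is attained.

11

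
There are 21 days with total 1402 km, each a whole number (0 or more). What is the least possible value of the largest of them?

67

The average is 1402/21 > 66, so not all 21 can be 66 or less; the largest is ≥ 67.
Equality holds with 16 values of 67 and 5 values of 66.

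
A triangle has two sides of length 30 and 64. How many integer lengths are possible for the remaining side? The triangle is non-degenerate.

59

The triangle inequality gives |30 − 64| < c < 30 + 64, i.e. 34 < c < 94.
So c can be any integer from 35 to 93: 59 values.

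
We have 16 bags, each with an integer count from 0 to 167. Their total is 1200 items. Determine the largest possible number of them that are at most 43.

11

Suppose k of them are at most 43. Those contribute at most 43 each and the rest at most 167 each.
So the total is at most 43k + 167(16 − k) = 2672 − 124k. This must still be ≥ 1200, so k ≤ 11.
k = 11 is achieved by 11 values at 43 and 5 at 167, total 1308; lower one of the 167's by 108 (still > 43) to reach 1200.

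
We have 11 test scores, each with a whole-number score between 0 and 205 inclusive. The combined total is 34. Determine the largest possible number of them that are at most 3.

10

Each value at 3 or below falls at least 205 − 3 = 202 short of the ceiling 205.
The ceiling total is 11 × 205 = 2255, and we need 34, so at most ⌊(2255 − 34)/202⌋ = 10 can be that low.
k = 10 is achieved by 10 values at 3 and 1 at 205, total 235; lower one of the 205's by 201 (still > 3) to reach 34.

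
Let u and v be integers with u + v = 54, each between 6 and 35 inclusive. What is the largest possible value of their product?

729

With u + v fixed, uv peaks when the two are closest together.
Taking u = 27 and v = 27 (both in [6, 35]) gives uv = 729.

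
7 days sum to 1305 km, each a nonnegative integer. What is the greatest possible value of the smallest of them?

The 7 values sum to 1305, so their minimum is at most ⌊1305/7⌋ = 186.
Achievable: 4 of them at 186 and 3 at 187 total 1305.

186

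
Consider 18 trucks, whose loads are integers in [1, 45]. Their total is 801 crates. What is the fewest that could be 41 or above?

Each value short of 41 is at most 40, costing at least 45 − 40 = 5 against the maximum total of 810.
We can afford to lose at most 810 − 801 = 9, so at most ⌊9/5⌋ = 1 fall short, and at least 17 are ≥ 41.
Exactly 17 works: 17 values at 45 and 1 at 40 total 805; lower one of the high values by 4 (still ≥ 41) to hit 801.

17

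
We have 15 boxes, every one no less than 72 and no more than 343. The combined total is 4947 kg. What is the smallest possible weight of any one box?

145

Minimizing one value means maximizing the remaining 14.
The other 14 contribute at most 14 × 343 = 4802, leaving at least 4947 − 4802 = 145.
Since 145 ≥ 72, this is achievable: one at 145 and 14 at 343.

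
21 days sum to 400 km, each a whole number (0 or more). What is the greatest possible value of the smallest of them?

19

The average is 400/21 < 20, so some value is ≤ 19.
Equality holds with 20 values of 19 and 1 value of 20.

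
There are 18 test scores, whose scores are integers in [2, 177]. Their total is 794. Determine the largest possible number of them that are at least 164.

4

If k of the values are ≥ 164, the total is ≥ 164k + 2(18 − k).
Setting 164k + 2(18 − k) ≤ 794 gives 162k ≤ 758, so k ≤ 4.
k = 4 is achieved by 4 values at 164 and 14 at 2, total 684; add 110 to one value (staying below 164) to reach 794.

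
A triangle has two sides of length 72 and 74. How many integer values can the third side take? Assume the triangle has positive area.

The triangle inequality gives |72 − 74| < c < 72 + 74, i.e. 2 < c < 146.
So c can be any integer from 3 to 145: 143 values.

143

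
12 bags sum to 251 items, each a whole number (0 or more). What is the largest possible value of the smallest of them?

The average is 251/12 < 21, so some value is ≤ 20.
Achievable: 1 of them at 20 and 11 at 21 total 251.

20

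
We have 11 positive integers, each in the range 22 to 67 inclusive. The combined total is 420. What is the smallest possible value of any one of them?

22

To make one integer as small as possible, make the other 10 as large as possible.
The other 10 can take up 10 × 67 = 670 ≥ 420 − 22, so one integer can sit at its floor of 22.
Achievable: one at 22 and the other 10 totalling 398, which fits since 10 × 22 ≤ 398 ≤ 10 × 67.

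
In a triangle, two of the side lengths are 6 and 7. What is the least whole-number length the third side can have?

The third side must exceed |6 − 7| = 1.
The smallest integer above 1 is 2.

2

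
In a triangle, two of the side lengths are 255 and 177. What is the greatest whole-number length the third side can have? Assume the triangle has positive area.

431

The third side must be less than 255 + 177 = 432.
The largest integer below 432 is 431.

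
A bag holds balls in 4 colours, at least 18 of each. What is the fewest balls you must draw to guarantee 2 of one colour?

You could draw 1 of every colour without reaching 2 of any — 4 in all.
One more forces 2 of some colour, so 4 + 1 = 5.

5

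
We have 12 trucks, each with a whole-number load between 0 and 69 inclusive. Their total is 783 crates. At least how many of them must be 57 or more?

9

Each value short of 57 is at most 56, costing at least 69 − 56 = 13 against the maximum total of 828.
We can afford to lose at most 828 − 783 = 45, so at most ⌊45/13⌋ = 3 fall short, and at least 9 are ≥ 57.
Exactly 9 works: 9 values at 69 and 3 at 56 total 789; lower one of the high values by 6 (still ≥ 57) to hit 783.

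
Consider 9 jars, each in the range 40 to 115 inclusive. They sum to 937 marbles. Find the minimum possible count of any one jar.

40

To make one jar as small as possible, make the other 8 as large as possible.
The other 8 can take up 8 × 115 = 920 ≥ 937 − 40, so one jar can sit at its floor of 40.
Achievable: one at 40 and the other 8 totalling 897, which fits since 8 × 40 ≤ 897 ≤ 8 × 115.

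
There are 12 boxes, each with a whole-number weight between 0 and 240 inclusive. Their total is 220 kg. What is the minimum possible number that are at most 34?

6

Each value above 34 is at least 35, contributing at least 35 − 0 = 35 above the floor 0.
The sum exceeds the floor total 0 by 220, so at most ⌊220/35⌋ = 6 exceed 34, and at least 6 are ≤ 34.
Exactly 6 works: 6 values at 0 and 6 at 35 total 210; raise one of the low values by 10 (still ≤ 34) to hit 220.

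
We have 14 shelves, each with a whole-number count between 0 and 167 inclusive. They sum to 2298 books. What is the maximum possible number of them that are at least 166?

Suppose k of them are at least 166. Those contribute at least 166 each and the other 14 − k at least 0 each.
So the total is at least 166k + 0(14 − k) = 0 + 166k. This must be ≤ 2298, giving k ≤ 13.
k = 13 is achieved by 13 values at 166 and 1 at 0, total 2158; add 140 to one value (staying below 166) to reach 2298.

13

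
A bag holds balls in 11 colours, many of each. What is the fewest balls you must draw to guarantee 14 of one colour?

You could draw 13 of every colour without reaching 14 of any — 143 in all.
One more forces 14 of some colour, so 143 + 1 = 144.

144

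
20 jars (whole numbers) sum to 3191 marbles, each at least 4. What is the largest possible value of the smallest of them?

159

If every one of the 20 were at least 160, the total would be at least 20 × 160 = 3200 > 3191.
Taking 9 copies of 159 and 11 copies of 160 gives exactly 3191, so 159 is attained.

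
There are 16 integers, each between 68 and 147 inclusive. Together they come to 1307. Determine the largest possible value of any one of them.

To make one integer as large as possible, make the other 15 as small as possible.
The other 15 contribute at least 15 × 68 = 1020, leaving at most 1307 − 1020 = 287.
But each integer is capped at 147, so the maximum is 147.
Achievable: one at 147 and the other 15 totalling 1160, which fits since 15 × 68 ≤ 1160 ≤ 15 × 147.

147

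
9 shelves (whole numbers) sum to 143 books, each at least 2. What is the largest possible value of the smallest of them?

The average is 143/9 < 16, so some value is ≤ 15.
Achievable: 1 of them at 15 and 8 at 16 total 143.

15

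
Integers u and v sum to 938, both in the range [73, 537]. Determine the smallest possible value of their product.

215337

Since u + v is fixed, pushing one of them to its bound minimizes the product.
The extreme feasible split is u = 401, v = 537, giving uv = 215337.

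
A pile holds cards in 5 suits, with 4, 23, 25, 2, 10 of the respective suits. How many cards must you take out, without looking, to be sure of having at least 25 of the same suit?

64

In the worst case you take as many as possible of each suit without reaching 25: 4 + 23 + 24 + 2 + 10 = 63.
The next one must give 25 of some suit, so 63 + 1 = 64.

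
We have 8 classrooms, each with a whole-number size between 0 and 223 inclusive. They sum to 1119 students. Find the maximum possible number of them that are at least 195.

5

Suppose k of them are at least 195. Those contribute at least 195 each and the other 8 − k at least 0 each.
So the total is at least 195k + 0(8 − k) = 0 + 195k. This must be ≤ 1119, giving k ≤ 5.
k = 5 is achieved by 5 values at 195 and 3 at 0, total 975; add 144 to one value (staying below 195) to reach 1119.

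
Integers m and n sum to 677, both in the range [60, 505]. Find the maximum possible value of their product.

For a fixed sum, the product mn is largest when m and n are as close as possible.
Taking m = 338 and n = 339 (both in [60, 505]) gives mn = 114582.

114582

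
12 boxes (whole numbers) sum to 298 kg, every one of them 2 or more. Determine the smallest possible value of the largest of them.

Some value must be at least ⌈298/12⌉ = 25, since 12 × 24 = 288 < 298.
Achievable: 10 of them at 25 and 2 at 24 total 298.

25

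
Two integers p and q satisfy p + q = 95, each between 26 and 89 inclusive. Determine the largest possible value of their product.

2256

For a fixed sum, the product pq is largest when p and q are as close as possible.
Taking p = 47 and q = 48 (both in [26, 89]) gives pq = 2256.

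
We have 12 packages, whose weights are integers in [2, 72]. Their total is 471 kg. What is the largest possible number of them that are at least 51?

With k values at 51 or above and the rest at least 2, the sum is at least 24 + 49k.
Since the sum is 471, we need 49k ≤ 447, i.e. k ≤ 9.
k = 9 is achieved by 9 values at 51 and 3 at 2, total 465; add 6 to one value (staying below 51) to reach 471.

9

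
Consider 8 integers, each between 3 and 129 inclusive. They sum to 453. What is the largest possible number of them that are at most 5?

4

Suppose k of them are at most 5. Those contribute at most 5 each and the rest at most 129 each.
So the total is at most 5k + 129(8 − k) = 1032 − 124k. This must still be ≥ 453, so k ≤ 4.
k = 4 is achieved by 4 values at 5 and 4 at 129, total 536; lower one of the 129's by 83 (still > 5) to reach 453.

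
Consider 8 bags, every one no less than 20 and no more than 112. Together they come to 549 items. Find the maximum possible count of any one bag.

112

Maximizing one value means minimizing the remaining 7.
The other 7 contribute at least 7 × 20 = 140, leaving at most 549 − 140 = 409.
But each bag is capped at 112, so the maximum is 112.
Achievable: one at 112 and the other 7 totalling 437, which fits since 7 × 20 ≤ 437 ≤ 7 × 112.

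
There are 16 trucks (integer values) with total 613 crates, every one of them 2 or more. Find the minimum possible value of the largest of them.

Some value must be at least ⌈613/16⌉ = 39, since 16 × 38 = 608 < 613.
Equality holds with 5 values of 39 and 11 values of 38.

39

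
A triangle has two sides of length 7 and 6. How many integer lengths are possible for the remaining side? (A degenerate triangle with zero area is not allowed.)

11

The triangle inequality gives |7 − 6| < c < 7 + 6, i.e. 1 < c < 13.
So c can be any integer from 2 to 12: 11 values.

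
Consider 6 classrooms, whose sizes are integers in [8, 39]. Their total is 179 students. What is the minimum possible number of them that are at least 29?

1

If only k of them are at least 29, the other 6 − k are at most 28, so the total is at most k·39 + (6 − k)·28.
This must reach 179, so k·39 + (6 − k)·28 ≥ 179, giving k ≥ 1.
Exactly 1 works: 1 value at 39 and 5 at 28 total 179.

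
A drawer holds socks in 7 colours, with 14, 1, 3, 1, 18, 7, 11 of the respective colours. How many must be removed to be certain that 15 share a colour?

In the worst case you take as many as possible of each colour without reaching 15: 14 + 1 + 3 + 1 + 14 + 7 + 11 = 51.
The next one must give 15 of some colour, so 51 + 1 = 52.

52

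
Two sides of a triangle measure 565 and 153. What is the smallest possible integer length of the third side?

The third side must exceed |565 − 153| = 412.
The smallest integer above 412 is 413.

413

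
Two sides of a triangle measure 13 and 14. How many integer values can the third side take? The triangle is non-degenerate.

25

The triangle inequality gives |13 − 14| < c < 13 + 14, i.e. 1 < c < 27.
So c can be any integer from 2 to 26: 25 values.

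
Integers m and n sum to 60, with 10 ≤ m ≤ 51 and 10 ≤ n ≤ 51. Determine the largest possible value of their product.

mn = m(60 − m) is maximized when m is as near 60/2 as the bounds allow.
Taking m = 30 and n = 30 (both in [10, 51]) gives mn = 900.

900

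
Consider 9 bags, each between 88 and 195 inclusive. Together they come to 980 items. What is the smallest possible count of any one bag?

To make one bag as small as possible, make the other 8 as large as possible.
The other 8 can take up 8 × 195 = 1560 ≥ 980 − 88, so one bag can sit at its floor of 88.
Achievable: one at 88 and the other 8 totalling 892, which fits since 8 × 88 ≤ 892 ≤ 8 × 195.

88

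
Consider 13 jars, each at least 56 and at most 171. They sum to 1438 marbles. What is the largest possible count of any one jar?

Maximizing one value means minimizing the remaining 12.
The other 12 contribute at least 12 × 56 = 672, leaving at most 1438 − 672 = 766.
But each jar is capped at 171, so the maximum is 171.
Achievable: one at 171 and the other 12 totalling 1267, which fits since 12 × 56 ≤ 1267 ≤ 12 × 171.

171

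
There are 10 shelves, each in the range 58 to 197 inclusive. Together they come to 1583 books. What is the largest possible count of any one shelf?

To make one shelf as large as possible, make the other 9 as small as possible.
The other 9 contribute at least 9 × 58 = 522, leaving at most 1583 − 522 = 1061.
But each shelf is capped at 197, so the maximum is 197.
Achievable: one at 197 and the other 9 totalling 1386, which fits since 9 × 58 ≤ 1386 ≤ 9 × 197.

197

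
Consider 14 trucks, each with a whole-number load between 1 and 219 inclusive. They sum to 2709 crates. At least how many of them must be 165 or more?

8

Suppose at most 14 − j of them reach 165; then j values are ≤ 164 and the rest ≤ 219.
The total is then ≤ 164·j + 219·(14 − j) = 3066 − 55j. For this to be ≥ 2709 we need j ≤ 6, so at least 14 − 6 = 8 must reach 165.
Exactly 8 works: 8 values at 219 and 6 at 164 total 2736; lower one of the high values by 27 (still ≥ 165) to hit 2709.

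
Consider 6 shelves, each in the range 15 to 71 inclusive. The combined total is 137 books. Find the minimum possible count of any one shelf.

15

To make one shelf as small as possible, make the other 5 as large as possible.
The other 5 can take up 5 × 71 = 355 ≥ 137 − 15, so one shelf can sit at its floor of 15.
Achievable: one at 15 and the other 5 totalling 122, which fits since 5 × 15 ≤ 122 ≤ 5 × 71.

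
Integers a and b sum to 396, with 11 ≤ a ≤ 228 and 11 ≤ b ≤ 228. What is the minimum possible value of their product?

ab = a(396 − a) is concave in a, so over [168, 228] it is minimized at an endpoint.
At the endpoint a = 168, b = 396 − 168 = 228, so ab = 168 × 228 = 38304.

38304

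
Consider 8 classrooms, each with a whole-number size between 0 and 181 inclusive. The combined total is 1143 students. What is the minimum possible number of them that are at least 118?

If only k of them are at least 118, the other 8 − k are at most 117, so the total is at most k·181 + (8 − k)·117.
This must reach 1143, so k·181 + (8 − k)·117 ≥ 1143, giving k ≥ 4.
Exactly 4 works: 4 values at 181 and 4 at 117 total 1192; lower one of the high values by 49 (still ≥ 118) to hit 1143.

4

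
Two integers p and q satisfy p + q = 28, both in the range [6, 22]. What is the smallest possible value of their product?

132

pq = p(28 − p) is concave in p, so over [6, 22] it is minimized at an endpoint.
At the endpoint p = 6, q = 28 − 6 = 22, so pq = 6 × 22 = 132.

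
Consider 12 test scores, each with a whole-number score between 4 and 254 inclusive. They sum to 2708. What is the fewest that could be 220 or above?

3

Each value short of 220 is at most 219, costing at least 254 − 219 = 35 against the maximum total of 3048.
We can afford to lose at most 3048 − 2708 = 340, so at most ⌊340/35⌋ = 9 fall short, and at least 3 are ≥ 220.
Exactly 3 works: 3 values at 254 and 9 at 219 total 2733; lower one of the high values by 25 (still ≥ 220) to hit 2708.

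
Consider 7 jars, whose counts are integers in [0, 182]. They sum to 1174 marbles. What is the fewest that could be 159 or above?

Suppose at most 7 − j of them reach 159; then j values are ≤ 158 and the rest ≤ 182.
The total is then ≤ 158·j + 182·(7 − j) = 1274 − 24j. For this to be ≥ 1174 we need j ≤ 4, so at least 7 − 4 = 3 must reach 159.
Exactly 3 works: 3 values at 182 and 4 at 158 total 1178; lower one of the high values by 4 (still ≥ 159) to hit 1174.

3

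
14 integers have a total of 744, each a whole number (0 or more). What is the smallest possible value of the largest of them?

54

The 14 values sum to 744, so their maximum is at least ⌈744/14⌉ = 54.
Equality holds with 2 values of 54 and 12 values of 53.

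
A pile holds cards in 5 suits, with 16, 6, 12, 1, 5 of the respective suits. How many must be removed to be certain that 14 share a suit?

38

In the worst case you take as many as possible of each suit without reaching 14: 13 + 6 + 12 + 1 + 5 = 37.
The next one must give 14 of some suit, so 37 + 1 = 38.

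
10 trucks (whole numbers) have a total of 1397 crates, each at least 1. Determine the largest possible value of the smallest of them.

139

The average is 1397/10 < 140, so some value is ≤ 139.
Taking 3 copies of 139 and 7 copies of 140 gives exactly 1397, so 139 is attained.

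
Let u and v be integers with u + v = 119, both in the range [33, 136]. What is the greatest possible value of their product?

For a fixed sum, the product uv is largest when u and v are as close as possible.
Taking u = 59 and v = 60 (both in [33, 136]) gives uv = 3540.

3540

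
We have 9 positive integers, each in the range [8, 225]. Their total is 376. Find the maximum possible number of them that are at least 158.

2

With k values at 158 or above and the rest at least 8, the sum is at least 72 + 150k.
Since the sum is 376, we need 150k ≤ 304, i.e. k ≤ 2.
k = 2 is achieved by 2 values at 158 and 7 at 8, total 372; add 4 to one value (staying below 158) to reach 376.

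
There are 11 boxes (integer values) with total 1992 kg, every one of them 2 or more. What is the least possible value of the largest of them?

182

The 11 values sum to 1992, so their maximum is at least ⌈1992/11⌉ = 182.
Equality holds with 1 value of 182 and 10 values of 181.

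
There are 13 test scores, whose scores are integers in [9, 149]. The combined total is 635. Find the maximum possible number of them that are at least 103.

Suppose k of them are at least 103. Those contribute at least 103 each and the other 13 − k at least 9 each.
So the total is at least 103k + 9(13 − k) = 117 + 94k. This must be ≤ 635, giving k ≤ 5.
k = 5 is achieved by 5 values at 103 and 8 at 9, total 587; add 48 to one value (staying below 103) to reach 635.

5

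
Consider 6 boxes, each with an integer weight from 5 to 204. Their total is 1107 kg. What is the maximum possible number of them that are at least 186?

With k values at 186 or above and the rest at least 5, the sum is at least 30 + 181k.
Since the sum is 1107, we need 181k ≤ 1077, i.e. k ≤ 5.
k = 5 is achieved by 5 values at 186 and 1 at 5, total 935; add 172 to one value (staying below 186) to reach 1107.

5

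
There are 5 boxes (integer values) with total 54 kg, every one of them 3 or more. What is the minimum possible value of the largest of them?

11

The average is 54/5 > 10, so not all 5 can be 10 or less; the largest is ≥ 11.
Equality holds with 4 values of 11 and 1 value of 10.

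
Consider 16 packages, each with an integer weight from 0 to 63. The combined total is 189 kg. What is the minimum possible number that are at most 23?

9

Each value above 23 is at least 24, contributing at least 24 − 0 = 24 above the floor 0.
The sum exceeds the floor total 0 by 189, so at most ⌊189/24⌋ = 7 exceed 23, and at least 9 are ≤ 23.
Exactly 9 works: 9 values at 0 and 7 at 24 total 168; raise one of the low values by 21 (still ≤ 23) to hit 189.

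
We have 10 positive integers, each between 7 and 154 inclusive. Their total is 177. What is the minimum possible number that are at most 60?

9

If only k of them are at most 60, the other 10 − k are at least 61, so the total is at least (10 − k)·61 + k·7.
This is ≤ 177, so (10 − k)·61 + 7k ≤ 177, which gives k ≥ 9.
Exactly 9 works: 9 values at 7 and 1 at 61 total 124; raise one of the low values by 53 (still ≤ 60) to hit 177.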